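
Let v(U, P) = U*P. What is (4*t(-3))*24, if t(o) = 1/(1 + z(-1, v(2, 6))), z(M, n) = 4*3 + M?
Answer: 8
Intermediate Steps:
v(U, P) = P*U
z(M, n) = 12 + M
t(o) = 1/12 (t(o) = 1/(1 + (12 - 1)) = 1/(1 + 11) = 1/12)
(4*t(-3))*24 = (4*(1/12))*24 = (1/3)*24 = 8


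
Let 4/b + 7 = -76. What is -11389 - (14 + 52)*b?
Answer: -945023/83 ≈ -11386.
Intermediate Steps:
b = -4/83 (b = 4/(-7 - 76) = 4/(-83) = 4*(-1/83) = -4/83 ≈ -0.048193)
-11389 - (14 + 52)*b = -11389 - (14 + 52)*(-4)/83 = -11389 - 66*(-4)/83 = -11389 - 1*(-264/83) = -11389 + 264/83 = -945023/83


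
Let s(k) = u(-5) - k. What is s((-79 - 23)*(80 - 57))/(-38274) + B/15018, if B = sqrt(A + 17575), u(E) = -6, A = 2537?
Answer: -390/6379 + 2*sqrt(1257)/7509 ≈ -0.051695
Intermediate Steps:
s(k) = -6 - k
B = 4*sqrt(1257) (B = sqrt(2537 + 17575) = sqrt(20112) = 4*sqrt(1257) ≈ 141.82)
s((-79 - 23)*(80 - 57))/(-38274) + B/15018 = (-6 - (-79 - 23)*(80 - 57))/(-38274) + (4*sqrt(1257))/15018 = (-6 - (-102)*23)*(-1/38274) + (4*sqrt(1257))*(1/15018) = (-6 - 1*(-2346))*(-1/38274) + 2*sqrt(1257)/7509 = (-6 + 2346)*(-1/38274) + 2*sqrt(1257)/7509 = 2340*(-1/38274) + 2*sqrt(1257)/7509 = -390/6379 + 2*sqrt(1257)/7509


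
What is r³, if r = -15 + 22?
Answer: 343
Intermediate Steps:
r = 7
r³ = 7³ = 343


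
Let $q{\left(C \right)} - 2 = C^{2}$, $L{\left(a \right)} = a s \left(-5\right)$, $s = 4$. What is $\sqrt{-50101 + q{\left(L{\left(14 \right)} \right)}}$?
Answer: $\sqrt{28301} \approx 168.23$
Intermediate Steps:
$L{\left(a \right)} = - 20 a$ ($L{\left(a \right)} = a 4 \left(-5\right) = 4 a \left(-5\right) = - 20 a$)
$q{\left(C \right)} = 2 + C^{2}$
$\sqrt{-50101 + q{\left(L{\left(14 \right)} \right)}} = \sqrt{-50101 + \left(2 + \left(\left(-20\right) 14\right)^{2}\right)} = \sqrt{-50101 + \left(2 + \left(-280\right)^{2}\right)} = \sqrt{-50101 + \left(2 + 78400\right)} = \sqrt{-50101 + 78402} = \sqrt{28301}$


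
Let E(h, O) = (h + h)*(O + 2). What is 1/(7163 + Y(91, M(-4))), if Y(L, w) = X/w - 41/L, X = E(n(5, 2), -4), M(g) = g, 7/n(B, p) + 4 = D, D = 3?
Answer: 91/651155 ≈ 0.00013975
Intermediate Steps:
n(B, p) = -7 (n(B, p) = 7/(-4 + 3) = 7/(-1) = 7*(-1) = -7)
E(h, O) = 2*h*(2 + O) (E(h, O) = (2*h)*(2 + O) = 2*h*(2 + O))
X = 28 (X = 2*(-7)*(2 - 4) = 2*(-7)*(-2) = 28)
Y(L, w) = -41/L + 28/w (Y(L, w) = 28/w - 41/L = -41/L + 28/w)
1/(7163 + Y(91, M(-4))) = 1/(7163 + (-41/91 + 28/(-4))) = 1/(7163 + (-41*1/91 + 28*(-¼))) = 1/(7163 + (-41/91 - 7)) = 1/(7163 - 678/91) = 1/(651155/91) = 91/651155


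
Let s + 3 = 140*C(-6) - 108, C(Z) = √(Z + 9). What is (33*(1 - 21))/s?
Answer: -24420/15493 - 30800*√3/15493 ≈ -5.0195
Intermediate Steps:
C(Z) = √(9 + Z)
s = -111 + 140*√3 (s = -3 + (140*√(9 - 6) - 108) = -3 + (140*√3 - 108) = -3 + (-108 + 140*√3) = -111 + 140*√3 ≈ 131.49)
(33*(1 - 21))/s = (33*(1 - 21))/(-111 + 140*√3) = (33*(-20))/(-111 + 140*√3) = -660/(-111 + 140*√3)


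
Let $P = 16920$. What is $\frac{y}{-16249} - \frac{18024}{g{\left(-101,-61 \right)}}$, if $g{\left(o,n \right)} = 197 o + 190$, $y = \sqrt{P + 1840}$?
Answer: $\frac{6008}{6569} - \frac{2 \sqrt{4690}}{16249} \approx 0.90617$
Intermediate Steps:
$y = 2 \sqrt{4690}$ ($y = \sqrt{16920 + 1840} = \sqrt{18760} = 2 \sqrt{4690} \approx 136.97$)
$g{\left(o,n \right)} = 190 + 197 o$
$\frac{y}{-16249} - \frac{18024}{g{\left(-101,-61 \right)}} = \frac{2 \sqrt{4690}}{-16249} - \frac{18024}{190 + 197 \left(-101\right)} = 2 \sqrt{4690} \left(- \frac{1}{16249}\right) - \frac{18024}{190 - 19897} = - \frac{2 \sqrt{4690}}{16249} - \frac{18024}{-19707} = - \frac{2 \sqrt{4690}}{16249} - - \frac{6008}{6569} = - \frac{2 \sqrt{4690}}{16249} + \frac{6008}{6569} = \frac{6008}{6569} - \frac{2 \sqrt{4690}}{16249}$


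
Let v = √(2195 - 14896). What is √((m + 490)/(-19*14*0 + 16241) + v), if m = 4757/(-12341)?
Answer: √(1211065896852273 + 40172257455692761*I*√12701)/200430181 ≈ 7.5076 + 7.5056*I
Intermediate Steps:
m = -4757/12341 (m = 4757*(-1/12341) = -4757/12341 ≈ -0.38546)
v = I*√12701 (v = √(-12701) = I*√12701 ≈ 112.7*I)
√((m + 490)/(-19*14*0 + 16241) + v) = √((-4757/12341 + 490)/(-19*14*0 + 16241) + I*√12701) = √(6042333/(12341*(-266*0 + 16241)) + I*√12701) = √(6042333/(12341*(0 + 16241)) + I*√12701) = √((6042333/12341)/16241 + I*√12701) = √((6042333/12341)*(1/16241) + I*√12701) = √(6042333/200430181 + I*√12701)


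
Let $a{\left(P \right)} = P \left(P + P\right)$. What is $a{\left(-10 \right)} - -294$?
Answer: $494$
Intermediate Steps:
$a{\left(P \right)} = 2 P^{2}$ ($a{\left(P \right)} = P 2 P = 2 P^{2}$)
$a{\left(-10 \right)} - -294 = 2 \left(-10\right)^{2} - -294 = 2 \cdot 100 + 294 = 200 + 294 = 494$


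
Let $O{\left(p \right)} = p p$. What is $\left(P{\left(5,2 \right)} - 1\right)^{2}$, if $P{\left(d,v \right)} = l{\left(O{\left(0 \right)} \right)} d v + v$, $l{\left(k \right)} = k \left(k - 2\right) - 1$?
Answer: $81$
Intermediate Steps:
$O{\left(p \right)} = p^{2}$
$l{\left(k \right)} = -1 + k \left(-2 + k\right)$ ($l{\left(k \right)} = k \left(-2 + k\right) - 1 = -1 + k \left(-2 + k\right)$)
$P{\left(d,v \right)} = v - d v$ ($P{\left(d,v \right)} = \left(-1 + \left(0^{2}\right)^{2} - 2 \cdot 0^{2}\right) d v + v = \left(-1 + 0^{2} - 0\right) d v + v = \left(-1 + 0 + 0\right) d v + v = - d v + v = v - d v$)
$\left(P{\left(5,2 \right)} - 1\right)^{2} = \left(2 \left(1 - 5\right) - 1\right)^{2} = \left(2 \left(-4\right) - 1\right)^{2} = \left(-8 - 1\right)^{2} = \left(-9\right)^{2} = 81$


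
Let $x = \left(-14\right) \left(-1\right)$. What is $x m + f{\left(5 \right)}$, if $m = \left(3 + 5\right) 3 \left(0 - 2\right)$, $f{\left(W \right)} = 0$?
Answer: $-672$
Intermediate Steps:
$x = 14$
$m = -48$ ($m = 8 \cdot 3 \left(-2\right) = 24 \left(-2\right) = -48$)
$x m + f{\left(5 \right)} = 14 \left(-48\right) + 0 = -672 + 0 = -672$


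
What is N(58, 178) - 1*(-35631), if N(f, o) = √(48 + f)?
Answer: 35631 + √106 ≈ 35641.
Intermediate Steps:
N(58, 178) - 1*(-35631) = √(48 + 58) - 1*(-35631) = √106 + 35631 = 35631 + √106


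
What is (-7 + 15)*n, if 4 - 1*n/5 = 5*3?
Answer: -440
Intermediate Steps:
n = -55 (n = 20 - 25*3 = 20 - 5*15 = 20 - 75 = -55)
(-7 + 15)*n = (-7 + 15)*(-55) = 8*(-55) = -440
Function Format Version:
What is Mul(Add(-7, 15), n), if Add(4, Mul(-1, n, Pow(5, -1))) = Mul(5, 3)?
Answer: -440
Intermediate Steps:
n = -55 (n = Add(20, Mul(-5, Mul(5, 3))) = Add(20, Mul(-5, 15)) = Add(20, -75) = -55)
Mul(Add(-7, 15), n) = Mul(Add(-7, 15), -55) = Mul(8, -55) = -440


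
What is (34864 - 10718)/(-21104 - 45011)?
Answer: -24146/66115 ≈ -0.36521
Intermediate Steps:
(34864 - 10718)/(-21104 - 45011) = 24146/(-66115) = 24146*(-1/66115) = -24146/66115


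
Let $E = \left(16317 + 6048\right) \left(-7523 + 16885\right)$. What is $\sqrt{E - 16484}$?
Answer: $\sqrt{209364646} \approx 14469.0$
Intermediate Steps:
$E = 209381130$ ($E = 22365 \cdot 9362 = 209381130$)
$\sqrt{E - 16484} = \sqrt{209381130 - 16484} = \sqrt{209364646}$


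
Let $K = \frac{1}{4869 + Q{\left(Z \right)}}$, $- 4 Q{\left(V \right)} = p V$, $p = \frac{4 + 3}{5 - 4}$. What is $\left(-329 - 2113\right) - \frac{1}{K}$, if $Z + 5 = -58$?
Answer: $- \frac{29685}{4} \approx -7421.3$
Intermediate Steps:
$Z = -63$ ($Z = -5 - 58 = -63$)
$p = 7$ ($p = \frac{7}{1} = 7 \cdot 1 = 7$)
$Q{\left(V \right)} = - \frac{7 V}{4}$
$K = \frac{4}{19917}$ ($K = \frac{1}{4869 - - \frac{441}{4}} = \frac{1}{4869 + \frac{441}{4}} = \frac{1}{\frac{19917}{4}} = \frac{4}{19917} \approx 0.00020083$)
$\left(-329 - 2113\right) - \frac{1}{K} = \left(-329 - 2113\right) - \frac{1}{\frac{4}{19917}} = -2442 - \frac{19917}{4} = - \frac{29685}{4}$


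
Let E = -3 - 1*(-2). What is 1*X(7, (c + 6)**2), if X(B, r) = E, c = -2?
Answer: -1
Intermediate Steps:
E = -1 (E = -3 + 2 = -1)
X(B, r) = -1
1*X(7, (c + 6)**2) = 1*(-1) = -1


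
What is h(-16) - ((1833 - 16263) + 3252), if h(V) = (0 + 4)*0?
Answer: 11178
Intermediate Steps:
h(V) = 0 (h(V) = 4*0 = 0)
h(-16) - ((1833 - 16263) + 3252) = 0 - ((1833 - 16263) + 3252) = 0 - (-14430 + 3252) = 0 - 1*(-11178) = 0 + 11178 = 11178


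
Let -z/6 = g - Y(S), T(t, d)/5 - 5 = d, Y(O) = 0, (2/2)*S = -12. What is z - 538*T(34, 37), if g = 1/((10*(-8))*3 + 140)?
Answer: -5648997/50 ≈ -1.1298e+5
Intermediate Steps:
S = -12
T(t, d) = 25 + 5*d
g = -1/100 (g = 1/(-80*3 + 140) = 1/(-240 + 140) = 1/(-100) = -1/100 ≈ -0.010000)
z = 3/50 (z = -6*(-1/100 - 1*0) = -6*(-1/100 + 0) = -6*(-1/100) = 3/50 ≈ 0.060000)
z - 538*T(34, 37) = 3/50 - 538*(25 + 5*37) = 3/50 - 538*(25 + 185) = 3/50 - 538*210 = 3/50 - 112980 = -5648997/50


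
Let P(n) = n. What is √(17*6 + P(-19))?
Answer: √83 ≈ 9.1104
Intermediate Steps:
√(17*6 + P(-19)) = √(17*6 - 19) = √(102 - 19) = √83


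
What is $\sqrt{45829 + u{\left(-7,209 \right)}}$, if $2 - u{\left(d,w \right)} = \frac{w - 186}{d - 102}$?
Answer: $\frac{\sqrt{544520618}}{109} \approx 214.08$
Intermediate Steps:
$u{\left(d,w \right)} = 2 - \frac{-186 + w}{-102 + d}$ ($u{\left(d,w \right)} = 2 - \frac{w - 186}{d - 102} = 2 - \frac{-186 + w}{-102 + d}$)
$\sqrt{45829 + u{\left(-7,209 \right)}} = \sqrt{45829 + \frac{-18 - 209 + 2 \left(-7\right)}{-102 - 7}} = \sqrt{45829 + \frac{-18 - 209 - 14}{-109}} = \sqrt{45829 - - \frac{241}{109}} = \sqrt{45829 + \frac{241}{109}} = \sqrt{\frac{4995602}{109}} = \frac{\sqrt{544520618}}{109}$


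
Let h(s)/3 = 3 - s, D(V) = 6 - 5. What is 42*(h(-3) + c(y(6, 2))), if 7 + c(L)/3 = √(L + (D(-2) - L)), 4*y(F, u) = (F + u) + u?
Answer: 0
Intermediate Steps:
D(V) = 1
y(F, u) = u/2 + F/4 (y(F, u) = ((F + u) + u)/4 = (F + 2*u)/4 = u/2 + F/4)
h(s) = 9 - 3*s (h(s) = 3*(3 - s) = 9 - 3*s)
c(L) = -18 (c(L) = -21 + 3*√(L + (1 - L)) = -21 + 3*√1 = -21 + 3*1 = -21 + 3 = -18)
42*(h(-3) + c(y(6, 2))) = 42*((9 - 3*(-3)) - 18) = 42*((9 + 9) - 18) = 42*(18 - 18) = 42*0 = 0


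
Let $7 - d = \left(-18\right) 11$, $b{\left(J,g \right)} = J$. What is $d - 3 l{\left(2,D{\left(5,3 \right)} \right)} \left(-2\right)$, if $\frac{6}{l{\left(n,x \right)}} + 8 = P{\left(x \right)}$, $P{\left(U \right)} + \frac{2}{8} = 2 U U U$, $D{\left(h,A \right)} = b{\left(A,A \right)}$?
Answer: $\frac{9840}{61} \approx 161.31$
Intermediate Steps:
$D{\left(h,A \right)} = A$
$P{\left(U \right)} = - \frac{1}{4} + 2 U^{3}$ ($P{\left(U \right)} = - \frac{1}{4} + 2 U U U = - \frac{1}{4} + 2 U^{2} U = - \frac{1}{4} + 2 U^{3}$)
$l{\left(n,x \right)} = \frac{6}{- \frac{33}{4} + 2 x^{3}}$ ($l{\left(n,x \right)} = \frac{6}{-8 + \left(- \frac{1}{4} + 2 x^{3}\right)} = \frac{6}{- \frac{33}{4} + 2 x^{3}}$)
$d = 205$ ($d = 7 - \left(-18\right) 11 = 7 - -198 = 7 + 198 = 205$)
$d - 3 l{\left(2,D{\left(5,3 \right)} \right)} \left(-2\right) = 205 - 3 \frac{24}{-33 + 8 \cdot 3^{3}} \left(-2\right) = 205 - 3 \frac{24}{-33 + 8 \cdot 27} \left(-2\right) = 205 - 3 \frac{24}{-33 + 216} \left(-2\right) = 205 - 3 \cdot \frac{24}{183} \left(-2\right) = 205 - 3 \cdot 24 \cdot \frac{1}{183} \left(-2\right) = 205 \left(-3\right) \frac{8}{61} \left(-2\right) = 205 \left(\left(- \frac{24}{61}\right) \left(-2\right)\right) = 205 \cdot \frac{48}{61} = \frac{9840}{61}$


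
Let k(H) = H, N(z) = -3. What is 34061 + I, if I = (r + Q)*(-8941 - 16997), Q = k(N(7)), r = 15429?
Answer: -400085527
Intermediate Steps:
Q = -3
I = -400119588 (I = (15429 - 3)*(-8941 - 16997) = 15426*(-25938) = -400119588)
34061 + I = 34061 - 400119588 = -400085527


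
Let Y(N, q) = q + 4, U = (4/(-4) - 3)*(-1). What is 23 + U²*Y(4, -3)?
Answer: 39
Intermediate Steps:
U = 4 (U = (4*(-¼) - 3)*(-1) = (-1 - 3)*(-1) = -4*(-1) = 4)
Y(N, q) = 4 + q
23 + U²*Y(4, -3) = 23 + 4²*(4 - 3) = 23 + 16*1 = 23 + 16 = 39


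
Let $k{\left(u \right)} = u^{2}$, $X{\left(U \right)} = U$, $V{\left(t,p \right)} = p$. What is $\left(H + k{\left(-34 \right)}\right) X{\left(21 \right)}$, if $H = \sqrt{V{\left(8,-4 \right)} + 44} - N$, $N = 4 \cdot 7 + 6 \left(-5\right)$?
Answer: $24318 + 42 \sqrt{10} \approx 24451.0$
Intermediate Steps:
$N = -2$ ($N = 28 - 30 = -2$)
$H = 2 + 2 \sqrt{10}$ ($H = \sqrt{-4 + 44} - -2 = \sqrt{40} + 2 = 2 \sqrt{10} + 2 = 2 + 2 \sqrt{10} \approx 8.3246$)
$\left(H + k{\left(-34 \right)}\right) X{\left(21 \right)} = \left(\left(2 + 2 \sqrt{10}\right) + \left(-34\right)^{2}\right) 21 = \left(\left(2 + 2 \sqrt{10}\right) + 1156\right) 21 = \left(1158 + 2 \sqrt{10}\right) 21 = 24318 + 42 \sqrt{10}$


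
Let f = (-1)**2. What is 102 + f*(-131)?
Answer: -29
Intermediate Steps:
f = 1
102 + f*(-131) = 102 + 1*(-131) = 102 - 131 = -29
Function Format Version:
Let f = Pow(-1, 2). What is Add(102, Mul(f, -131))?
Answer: -29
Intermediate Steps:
f = 1
Add(102, Mul(f, -131)) = Add(102, Mul(1, -131)) = Add(102, -131) = -29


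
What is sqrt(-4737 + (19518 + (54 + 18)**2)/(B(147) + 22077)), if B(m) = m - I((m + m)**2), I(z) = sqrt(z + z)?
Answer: sqrt(-17541731 + 232113*sqrt(2))/sqrt(3704 - 49*sqrt(2)) ≈ 68.818*I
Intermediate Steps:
I(z) = sqrt(2)*sqrt(z) (I(z) = sqrt(2*z) = sqrt(2)*sqrt(z))
B(m) = m - 2*sqrt(2)*sqrt(m**2) (B(m) = m - sqrt(2)*sqrt((m + m)**2) = m - sqrt(2)*sqrt((2*m)**2) = m - sqrt(2)*sqrt(4*m**2) = m - sqrt(2)*2*sqrt(m**2) = m - 2*sqrt(2)*sqrt(m**2))
sqrt(-4737 + (19518 + (54 + 18)**2)/(B(147) + 22077)) = sqrt(-4737 + (19518 + (54 + 18)**2)/((147 - 2*sqrt(2)*sqrt(147**2)) + 22077)) = sqrt(-4737 + (19518 + 72**2)/((147 - 2*sqrt(2)*sqrt(21609)) + 22077)) = sqrt(-4737 + (19518 + 5184)/((147 - 2*sqrt(2)*147) + 22077)) = sqrt(-4737 + 24702/((147 - 294*sqrt(2)) + 22077)) = sqrt(-4737 + 24702/(22224 - 294*sqrt(2)))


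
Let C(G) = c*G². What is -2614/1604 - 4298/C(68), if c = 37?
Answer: -56764753/34303144 ≈ -1.6548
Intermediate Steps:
C(G) = 37*G²
-2614/1604 - 4298/C(68) = -2614/1604 - 4298/(37*68²) = -2614*1/1604 - 4298/(37*4624) = -1307/802 - 4298/171088 = -1307/802 - 4298*1/171088 = -1307/802 - 2149/85544 = -56764753/34303144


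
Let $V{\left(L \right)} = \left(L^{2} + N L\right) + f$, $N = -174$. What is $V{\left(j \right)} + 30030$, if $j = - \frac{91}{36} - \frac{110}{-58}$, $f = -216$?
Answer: $\frac{32615497489}{1089936} \approx 29924.0$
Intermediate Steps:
$j = - \frac{659}{1044}$ ($j = \left(-91\right) \frac{1}{36} - - \frac{55}{29} = - \frac{91}{36} + \frac{55}{29} = - \frac{659}{1044} \approx -0.63123$)
$V{\left(L \right)} = -216 + L^{2} - 174 L$ ($V{\left(L \right)} = \left(L^{2} - 174 L\right) - 216 = -216 + L^{2} - 174 L$)
$V{\left(j \right)} + 30030 = \left(-216 + \left(- \frac{659}{1044}\right)^{2} - - \frac{659}{6}\right) + 30030 = \left(-216 + \frac{434281}{1089936} + \frac{659}{6}\right) + 30030 = - \frac{115280591}{1089936} + 30030 = \frac{32615497489}{1089936}$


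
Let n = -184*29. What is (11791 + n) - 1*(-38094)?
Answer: 44549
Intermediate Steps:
n = -5336
(11791 + n) - 1*(-38094) = (11791 - 5336) - 1*(-38094) = 6455 + 38094 = 44549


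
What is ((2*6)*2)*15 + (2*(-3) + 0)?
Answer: 354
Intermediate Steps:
((2*6)*2)*15 + (2*(-3) + 0) = (12*2)*15 + (-6 + 0) = 24*15 - 6 = 360 - 6 = 354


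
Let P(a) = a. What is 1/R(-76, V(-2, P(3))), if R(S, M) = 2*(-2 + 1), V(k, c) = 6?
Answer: -½ ≈ -0.50000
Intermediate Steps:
R(S, M) = -2 (R(S, M) = 2*(-1) = -2)
1/R(-76, V(-2, P(3))) = 1/(-2) = -½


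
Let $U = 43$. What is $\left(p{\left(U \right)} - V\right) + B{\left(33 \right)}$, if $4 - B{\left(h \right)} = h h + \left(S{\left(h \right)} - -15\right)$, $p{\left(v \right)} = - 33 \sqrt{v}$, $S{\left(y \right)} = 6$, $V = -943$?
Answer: $-163 - 33 \sqrt{43} \approx -379.4$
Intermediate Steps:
$B{\left(h \right)} = -17 - h^{2}$ ($B{\left(h \right)} = 4 - \left(h h + \left(6 - -15\right)\right) = 4 - \left(h^{2} + \left(6 + 15\right)\right) = 4 - \left(h^{2} + 21\right) = 4 - \left(21 + h^{2}\right) = -17 - h^{2}$)
$\left(p{\left(U \right)} - V\right) + B{\left(33 \right)} = \left(- 33 \sqrt{43} - -943\right) - 1106 = \left(- 33 \sqrt{43} + 943\right) - 1106 = \left(943 - 33 \sqrt{43}\right) - 1106 = -163 - 33 \sqrt{43}$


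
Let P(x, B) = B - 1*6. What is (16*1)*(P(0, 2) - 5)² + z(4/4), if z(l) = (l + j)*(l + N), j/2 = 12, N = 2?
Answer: 1371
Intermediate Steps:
P(x, B) = -6 + B (P(x, B) = B - 6 = -6 + B)
j = 24 (j = 2*12 = 24)
z(l) = (2 + l)*(24 + l) (z(l) = (l + 24)*(l + 2) = (24 + l)*(2 + l) = (2 + l)*(24 + l))
(16*1)*(P(0, 2) - 5)² + z(4/4) = (16*1)*((-6 + 2) - 5)² + (48 + (4/4)² + 26*(4/4)) = 16*(-4 - 5)² + (48 + (4*(¼))² + 26*(4*(¼))) = 16*(-9)² + (48 + 1² + 26*1) = 16*81 + (48 + 1 + 26) = 1296 + 75 = 1371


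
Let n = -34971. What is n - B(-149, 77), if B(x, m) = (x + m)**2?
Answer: -40155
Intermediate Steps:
B(x, m) = (m + x)**2
n - B(-149, 77) = -34971 - (77 - 149)**2 = -34971 - 1*(-72)**2 = -34971 - 1*5184 = -34971 - 5184 = -40155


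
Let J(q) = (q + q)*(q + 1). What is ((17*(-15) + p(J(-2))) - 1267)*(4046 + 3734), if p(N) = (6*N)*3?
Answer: -11281000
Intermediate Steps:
J(q) = 2*q*(1 + q) (J(q) = (2*q)*(1 + q) = 2*q*(1 + q))
p(N) = 18*N
((17*(-15) + p(J(-2))) - 1267)*(4046 + 3734) = ((17*(-15) + 18*(2*(-2)*(1 - 2))) - 1267)*(4046 + 3734) = ((-255 + 18*(2*(-2)*(-1))) - 1267)*7780 = ((-255 + 18*4) - 1267)*7780 = ((-255 + 72) - 1267)*7780 = (-183 - 1267)*7780 = -1450*7780 = -11281000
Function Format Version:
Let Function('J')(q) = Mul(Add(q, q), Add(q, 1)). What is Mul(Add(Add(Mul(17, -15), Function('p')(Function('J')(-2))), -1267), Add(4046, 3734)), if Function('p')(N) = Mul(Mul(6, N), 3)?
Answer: -11281000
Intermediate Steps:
Function('J')(q) = Mul(2, q, Add(1, q)) (Function('J')(q) = Mul(Mul(2, q), Add(1, q)) = Mul(2, q, Add(1, q)))
Function('p')(N) = Mul(18, N)
Mul(Add(Add(Mul(17, -15), Function('p')(Function('J')(-2))), -1267), Add(4046, 3734)) = Mul(Add(Add(Mul(17, -15), Mul(18, Mul(2, -2, Add(1, -2)))), -1267), Add(4046, 3734)) = Mul(Add(Add(-255, Mul(18, Mul(2, -2, -1))), -1267), 7780) = Mul(Add(Add(-255, Mul(18, 4)), -1267), 7780) = Mul(Add(Add(-255, 72), -1267), 7780) = Mul(Add(-183, -1267), 7780) = Mul(-1450, 7780) = -11281000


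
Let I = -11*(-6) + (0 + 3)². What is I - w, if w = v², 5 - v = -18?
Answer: -454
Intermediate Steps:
v = 23 (v = 5 - 1*(-18) = 5 + 18 = 23)
I = 75 (I = 66 + 3² = 66 + 9 = 75)
w = 529 (w = 23² = 529)
I - w = 75 - 1*529 = 75 - 529 = -454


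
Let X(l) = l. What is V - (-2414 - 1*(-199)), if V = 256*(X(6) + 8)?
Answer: 5799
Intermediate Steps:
V = 3584 (V = 256*(6 + 8) = 256*14 = 3584)
V - (-2414 - 1*(-199)) = 3584 - (-2414 - 1*(-199)) = 3584 - (-2414 + 199) = 3584 - 1*(-2215) = 3584 + 2215 = 5799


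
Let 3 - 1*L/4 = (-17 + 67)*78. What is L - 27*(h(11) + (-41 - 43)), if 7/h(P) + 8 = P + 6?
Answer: -13341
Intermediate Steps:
h(P) = 7/(-2 + P) (h(P) = 7/(-8 + (P + 6)) = 7/(-8 + (6 + P)) = 7/(-2 + P))
L = -15588 (L = 12 - 4*(-17 + 67)*78 = 12 - 200*78 = 12 - 4*3900 = 12 - 15600 = -15588)
L - 27*(h(11) + (-41 - 43)) = -15588 - 27*(7/(-2 + 11) + (-41 - 43)) = -15588 - 27*(7/9 - 84) = -15588 - 27*(-749/9) = -15588 + 2247 = -13341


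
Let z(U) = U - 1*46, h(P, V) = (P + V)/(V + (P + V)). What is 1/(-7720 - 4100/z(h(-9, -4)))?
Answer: -769/5866980 ≈ -0.00013107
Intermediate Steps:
h(P, V) = (P + V)/(P + 2*V)
z(U) = -46 + U (z(U) = U - 46 = -46 + U)
1/(-7720 - 4100/z(h(-9, -4))) = 1/(-7720 - 4100/(-46 + (-9 - 4)/(-9 + 2*(-4)))) = 1/(-7720 - 4100/(-46 - 13/(-9 - 8))) = 1/(-7720 - 4100/(-46 - 13/(-17))) = 1/(-7720 - 4100/(-46 - 1/17*(-13))) = 1/(-7720 - 4100/(-46 + 13/17)) = 1/(-7720 - 4100/(-769/17)) = 1/(-7720 - 4100*(-17/769)) = 1/(-7720 + 69700/769) = 1/(-5866980/769) = -769/5866980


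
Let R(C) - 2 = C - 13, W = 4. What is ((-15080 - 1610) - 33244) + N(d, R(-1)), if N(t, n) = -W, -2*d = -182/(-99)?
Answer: -49938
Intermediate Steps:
d = -91/99 (d = -(-91)/(-99) = -(-91)*(-1)/99 = -½*182/99 = -91/99 ≈ -0.91919)
R(C) = -11 + C (R(C) = 2 + (C - 13) = 2 + (-13 + C) = -11 + C)
N(t, n) = -4 (N(t, n) = -1*4 = -4)
((-15080 - 1610) - 33244) + N(d, R(-1)) = ((-15080 - 1610) - 33244) - 4 = (-16690 - 33244) - 4 = -49934 - 4 = -49938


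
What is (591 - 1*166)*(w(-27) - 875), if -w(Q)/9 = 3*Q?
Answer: -62050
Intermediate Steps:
w(Q) = -27*Q
(591 - 1*166)*(w(-27) - 875) = (591 - 1*166)*(-27*(-27) - 875) = (591 - 166)*(729 - 875) = 425*(-146) = -62050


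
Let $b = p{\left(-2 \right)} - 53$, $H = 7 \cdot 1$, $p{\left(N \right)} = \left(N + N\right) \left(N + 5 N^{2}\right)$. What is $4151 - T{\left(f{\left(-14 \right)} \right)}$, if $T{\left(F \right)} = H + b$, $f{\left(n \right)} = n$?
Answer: $4269$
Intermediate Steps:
$p{\left(N \right)} = 2 N \left(N + 5 N^{2}\right)$
$H = 7$
$b = -125$ ($b = \left(-2\right)^{2} \left(2 + 10 \left(-2\right)\right) - 53 = 4 \left(2 - 20\right) - 53 = 4 \left(-18\right) - 53 = -72 - 53 = -125$)
$T{\left(F \right)} = -118$ ($T{\left(F \right)} = 7 - 125 = -118$)
$4151 - T{\left(f{\left(-14 \right)} \right)} = 4151 - -118 = 4151 + 118 = 4269$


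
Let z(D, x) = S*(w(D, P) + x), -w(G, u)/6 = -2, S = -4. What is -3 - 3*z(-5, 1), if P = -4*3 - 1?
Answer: 153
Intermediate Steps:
P = -13 (P = -12 - 1 = -13)
w(G, u) = 12 (w(G, u) = -6*(-2) = 12)
z(D, x) = -48 - 4*x (z(D, x) = -4*(12 + x) = -48 - 4*x)
-3 - 3*z(-5, 1) = -3 - 3*(-48 - 4*1) = -3 - 3*(-48 - 4) = -3 - 3*(-52) = -3 + 156 = 153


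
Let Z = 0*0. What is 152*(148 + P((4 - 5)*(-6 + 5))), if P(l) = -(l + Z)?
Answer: 22344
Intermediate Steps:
Z = 0
P(l) = -l (P(l) = -(l + 0) = -l)
152*(148 + P((4 - 5)*(-6 + 5))) = 152*(148 - (4 - 5)*(-6 + 5)) = 152*(148 - (-1)*(-1)) = 152*(148 - 1*1) = 152*(148 - 1) = 152*147 = 22344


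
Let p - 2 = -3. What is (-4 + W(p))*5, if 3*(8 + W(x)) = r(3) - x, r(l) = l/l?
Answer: -170/3 ≈ -56.667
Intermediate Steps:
r(l) = 1
p = -1 (p = 2 - 3 = -1)
W(x) = -23/3 - x/3 (W(x) = -8 + (1 - x)/3 = -8 + (1/3 - x/3) = -23/3 - x/3)
(-4 + W(p))*5 = (-4 + (-23/3 - 1/3*(-1)))*5 = (-4 + (-23/3 + 1/3))*5 = (-4 - 22/3)*5 = -34/3*5 = -170/3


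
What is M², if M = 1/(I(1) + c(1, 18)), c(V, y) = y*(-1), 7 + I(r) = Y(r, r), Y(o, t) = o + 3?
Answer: 1/441 ≈ 0.0022676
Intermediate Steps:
Y(o, t) = 3 + o
I(r) = -4 + r (I(r) = -7 + (3 + r) = -4 + r)
c(V, y) = -y
M = -1/21 (M = 1/((-4 + 1) - 1*18) = 1/(-3 - 18) = 1/(-21) = -1/21 ≈ -0.047619)
M² = (-1/21)² = 1/441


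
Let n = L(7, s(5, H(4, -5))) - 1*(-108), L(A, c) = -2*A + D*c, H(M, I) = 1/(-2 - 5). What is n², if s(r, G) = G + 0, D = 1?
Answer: 431649/49 ≈ 8809.2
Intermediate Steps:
H(M, I) = -⅐ (H(M, I) = 1/(-7) = -⅐)
s(r, G) = G
L(A, c) = c - 2*A (L(A, c) = -2*A + 1*c = -2*A + c = c - 2*A)
n = 657/7 (n = (-⅐ - 2*7) - 1*(-108) = (-⅐ - 14) + 108 = -99/7 + 108 = 657/7 ≈ 93.857)
n² = (657/7)² = 431649/49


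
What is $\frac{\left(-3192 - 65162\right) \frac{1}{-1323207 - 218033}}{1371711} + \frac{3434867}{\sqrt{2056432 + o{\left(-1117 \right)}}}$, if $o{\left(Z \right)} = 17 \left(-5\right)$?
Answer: $\frac{3107}{96097084620} + \frac{3434867 \sqrt{25387}}{228483} \approx 2395.3$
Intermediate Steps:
$o{\left(Z \right)} = -85$
$\frac{\left(-3192 - 65162\right) \frac{1}{-1323207 - 218033}}{1371711} + \frac{3434867}{\sqrt{2056432 + o{\left(-1117 \right)}}} = \frac{\left(-3192 - 65162\right) \frac{1}{-1323207 - 218033}}{1371711} + \frac{3434867}{\sqrt{2056432 - 85}} = - \frac{68354}{-1541240} \cdot \frac{1}{1371711} + \frac{3434867}{\sqrt{2056347}} = \left(-68354\right) \left(- \frac{1}{1541240}\right) \frac{1}{1371711} + \frac{3434867}{9 \sqrt{25387}} = \frac{34177}{770620} \cdot \frac{1}{1371711} + 3434867 \frac{\sqrt{25387}}{228483} = \frac{3107}{96097084620} + \frac{3434867 \sqrt{25387}}{228483}$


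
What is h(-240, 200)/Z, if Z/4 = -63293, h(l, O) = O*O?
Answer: -10000/63293 ≈ -0.15800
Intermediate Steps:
h(l, O) = O**2
Z = -253172 (Z = 4*(-63293) = -253172)
h(-240, 200)/Z = 200**2/(-253172) = 40000*(-1/253172) = -10000/63293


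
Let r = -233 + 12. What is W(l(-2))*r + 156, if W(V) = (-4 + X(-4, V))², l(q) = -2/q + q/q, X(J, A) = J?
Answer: -13988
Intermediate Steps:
l(q) = 1 - 2/q (l(q) = -2/q + 1 = 1 - 2/q)
r = -221
W(V) = 64 (W(V) = (-4 - 4)² = (-8)² = 64)
W(l(-2))*r + 156 = 64*(-221) + 156 = -14144 + 156 = -13988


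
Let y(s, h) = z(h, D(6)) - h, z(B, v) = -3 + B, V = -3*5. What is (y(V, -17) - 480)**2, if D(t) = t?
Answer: 233289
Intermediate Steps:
V = -15
y(s, h) = -3 (y(s, h) = (-3 + h) - h = -3)
(y(V, -17) - 480)**2 = (-3 - 480)**2 = (-483)**2 = 233289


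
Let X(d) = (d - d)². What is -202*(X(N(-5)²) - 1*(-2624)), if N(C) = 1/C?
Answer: -530048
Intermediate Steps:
X(d) = 0 (X(d) = 0² = 0)
-202*(X(N(-5)²) - 1*(-2624)) = -202*(0 - 1*(-2624)) = -202*(0 + 2624) = -202*2624 = -530048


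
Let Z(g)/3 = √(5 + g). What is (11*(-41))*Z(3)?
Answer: -2706*√2 ≈ -3826.9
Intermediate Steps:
Z(g) = 3*√(5 + g)
(11*(-41))*Z(3) = (11*(-41))*(3*√(5 + 3)) = -1353*√8 = -1353*2*√2 = -2706*√2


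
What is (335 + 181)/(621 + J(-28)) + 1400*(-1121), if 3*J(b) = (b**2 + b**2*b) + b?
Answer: -30341211748/19333 ≈ -1.5694e+6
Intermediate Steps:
J(b) = b/3 + b**2/3 + b**3/3 (J(b) = ((b**2 + b**2*b) + b)/3 = ((b**2 + b**3) + b)/3 = (b + b**2 + b**3)/3 = b/3 + b**2/3 + b**3/3)
(335 + 181)/(621 + J(-28)) + 1400*(-1121) = (335 + 181)/(621 + (1/3)*(-28)*(1 - 28 + (-28)**2)) + 1400*(-1121) = 516/(621 + (1/3)*(-28)*(1 - 28 + 784)) - 1569400 = 516/(621 + (1/3)*(-28)*757) - 1569400 = 516/(621 - 21196/3) - 1569400 = 516/(-19333/3) - 1569400 = 516*(-3/19333) - 1569400 = -1548/19333 - 1569400 = -30341211748/19333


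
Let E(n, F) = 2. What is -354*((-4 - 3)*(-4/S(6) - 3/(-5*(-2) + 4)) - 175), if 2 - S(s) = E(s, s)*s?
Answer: 312051/5 ≈ 62410.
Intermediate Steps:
S(s) = 2 - 2*s
-354*((-4 - 3)*(-4/S(6) - 3/(-5*(-2) + 4)) - 175) = -354*((-4 - 3)*(-4/(2 - 2*6) - 3/(-5*(-2) + 4)) - 175) = -354*(-7*(-4/(2 - 12) - 3/(10 + 4)) - 175) = -354*(-7*(-4/(-10) - 3/14) - 175) = -354*(-7*(-4*(-⅒) - 3*1/14) - 175) = -354*(-7*(⅖ - 3/14) - 175) = -354*(-7*13/70 - 175) = -354*(-13/10 - 175) = -354*(-1763/10) = 312051/5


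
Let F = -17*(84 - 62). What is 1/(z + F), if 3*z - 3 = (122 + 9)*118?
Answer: 3/14339 ≈ 0.00020922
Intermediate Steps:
F = -374 (F = -17*22 = -374)
z = 15461/3 (z = 1 + ((122 + 9)*118)/3 = 1 + (131*118)/3 = 1 + (⅓)*15458 = 1 + 15458/3 = 15461/3 ≈ 5153.7)
1/(z + F) = 1/(15461/3 - 374) = 1/(14339/3) = 3/14339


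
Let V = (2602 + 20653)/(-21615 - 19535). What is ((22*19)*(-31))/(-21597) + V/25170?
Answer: 298237510017/497088790300 ≈ 0.59997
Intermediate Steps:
V = -4651/8230 (V = 23255/(-41150) = 23255*(-1/41150) = -4651/8230 ≈ -0.56513)
((22*19)*(-31))/(-21597) + V/25170 = ((22*19)*(-31))/(-21597) - 4651/8230/25170 = (418*(-31))*(-1/21597) - 4651/8230*1/25170 = -12958*(-1/21597) - 4651/207149100 = 12958/21597 - 4651/207149100 = 298237510017/497088790300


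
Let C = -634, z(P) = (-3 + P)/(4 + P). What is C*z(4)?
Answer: -317/4 ≈ -79.250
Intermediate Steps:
z(P) = (-3 + P)/(4 + P)
C*z(4) = -634*(-3 + 4)/(4 + 4) = -634/8 = -317/4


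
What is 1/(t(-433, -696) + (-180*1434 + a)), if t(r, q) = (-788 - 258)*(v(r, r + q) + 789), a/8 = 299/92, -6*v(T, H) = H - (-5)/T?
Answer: -433/554331946 ≈ -7.8112e-7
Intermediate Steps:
v(T, H) = -5/(6*T) - H/6 (v(T, H) = -(H - (-5)/T)/6 = -(H + 5/T)/6 = -5/(6*T) - H/6)
a = 26 (a = 8*(299/92) = 8*(299*(1/92)) = 8*(13/4) = 26)
t(r, q) = -825294 - 523*(-5 - r*(q + r))/(3*r) (t(r, q) = (-788 - 258)*((-5 - (r + q)*r)/(6*r) + 789) = -1046*((-5 - (q + r)*r)/(6*r) + 789) = -1046*((-5 - r*(q + r))/(6*r) + 789) = -1046*(789 + (-5 - r*(q + r))/(6*r)) = -825294 - 523*(-5 - r*(q + r))/(3*r))
1/(t(-433, -696) + (-180*1434 + a)) = 1/((523/3)*(5 - 4734*(-433) - 433*(-696 - 433))/(-433) + (-180*1434 + 26)) = 1/((523/3)*(-1/433)*(5 + 2049822 - 433*(-1129)) + (-258120 + 26)) = 1/((523/3)*(-1/433)*(5 + 2049822 + 488857) - 258094) = 1/((523/3)*(-1/433)*2538684 - 258094) = 1/(-442577244/433 - 258094) = 1/(-554331946/433) = -433/554331946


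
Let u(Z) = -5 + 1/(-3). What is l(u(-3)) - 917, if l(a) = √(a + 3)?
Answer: -917 + I*√21/3 ≈ -917.0 + 1.5275*I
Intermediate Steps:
u(Z) = -16/3 (u(Z) = -5 + 1*(-⅓) = -5 - ⅓ = -16/3)
l(a) = √(3 + a)
l(u(-3)) - 917 = √(3 - 16/3) - 917 = √(-7/3) - 917 = I*√21/3 - 917 = -917 + I*√21/3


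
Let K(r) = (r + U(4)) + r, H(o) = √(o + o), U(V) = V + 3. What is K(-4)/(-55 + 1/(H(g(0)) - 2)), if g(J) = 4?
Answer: 218/11879 + 2*√2/11879 ≈ 0.018590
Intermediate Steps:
U(V) = 3 + V
H(o) = √2*√o (H(o) = √(2*o) = √2*√o)
K(r) = 7 + 2*r (K(r) = (r + (3 + 4)) + r = (r + 7) + r = (7 + r) + r = 7 + 2*r)
K(-4)/(-55 + 1/(H(g(0)) - 2)) = (7 + 2*(-4))/(-55 + 1/(√2*√4 - 2)) = (7 - 8)/(-55 + 1/(√2*2 - 2)) = -1/(-55 + 1/(2*√2 - 2)) = -1/(-55 + 1/(-2 + 2*√2))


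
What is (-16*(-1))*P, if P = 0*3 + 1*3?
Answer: 48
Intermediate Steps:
P = 3 (P = 0 + 3 = 3)
(-16*(-1))*P = -16*(-1)*3 = 16*3 = 48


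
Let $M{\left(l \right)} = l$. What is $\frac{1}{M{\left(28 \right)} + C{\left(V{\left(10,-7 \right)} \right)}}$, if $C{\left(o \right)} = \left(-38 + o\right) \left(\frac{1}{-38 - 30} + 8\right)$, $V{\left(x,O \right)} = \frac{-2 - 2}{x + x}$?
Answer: $- \frac{340}{94193} \approx -0.0036096$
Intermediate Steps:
$V{\left(x,O \right)} = - \frac{2}{x}$ ($V{\left(x,O \right)} = - \frac{4}{2 x} = - 4 \frac{1}{2 x} = - \frac{2}{x}$)
$C{\left(o \right)} = - \frac{10317}{34} + \frac{543 o}{68}$ ($C{\left(o \right)} = \left(-38 + o\right) \left(\frac{1}{-68} + 8\right) = \left(-38 + o\right) \left(- \frac{1}{68} + 8\right) = \left(-38 + o\right) \frac{543}{68} = - \frac{10317}{34} + \frac{543 o}{68}$)
$\frac{1}{M{\left(28 \right)} + C{\left(V{\left(10,-7 \right)} \right)}} = \frac{1}{28 - \left(\frac{10317}{34} - \frac{543 \left(- \frac{2}{10}\right)}{68}\right)} = \frac{1}{28 - \left(\frac{10317}{34} - \frac{543 \left(\left(-2\right) \frac{1}{10}\right)}{68}\right)} = \frac{1}{28 + \left(- \frac{10317}{34} + \frac{543}{68} \left(- \frac{1}{5}\right)\right)} = \frac{1}{28 - \frac{103713}{340}} = \frac{1}{- \frac{94193}{340}} = - \frac{340}{94193}$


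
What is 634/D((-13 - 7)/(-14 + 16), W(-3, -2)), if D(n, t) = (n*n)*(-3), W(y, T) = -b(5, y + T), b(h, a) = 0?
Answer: -317/150 ≈ -2.1133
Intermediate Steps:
W(y, T) = 0 (W(y, T) = -1*0 = 0)
D(n, t) = -3*n² (D(n, t) = n²*(-3) = -3*n²)
634/D((-13 - 7)/(-14 + 16), W(-3, -2)) = 634/((-3*(-13 - 7)²/(-14 + 16)²)) = 634/((-3*(-20/2)²)) = 634/((-3*(-20*½)²)) = 634/((-3*(-10)²)) = 634/((-3*100)) = 634/(-300) = 634*(-1/300) = -317/150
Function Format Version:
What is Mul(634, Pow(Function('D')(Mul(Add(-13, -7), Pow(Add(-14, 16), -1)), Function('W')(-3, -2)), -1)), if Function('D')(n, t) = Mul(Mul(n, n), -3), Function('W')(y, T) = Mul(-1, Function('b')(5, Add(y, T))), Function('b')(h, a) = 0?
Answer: Rational(-317, 150) ≈ -2.1133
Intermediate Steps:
Function('W')(y, T) = 0 (Function('W')(y, T) = Mul(-1, 0) = 0)
Function('D')(n, t) = Mul(-3, Pow(n, 2)) (Function('D')(n, t) = Mul(Pow(n, 2), -3) = Mul(-3, Pow(n, 2)))
Mul(634, Pow(Function('D')(Mul(Add(-13, -7), Pow(Add(-14, 16), -1)), Function('W')(-3, -2)), -1)) = Mul(634, Pow(Mul(-3, Pow(Mul(Add(-13, -7), Pow(Add(-14, 16), -1)), 2)), -1)) = Mul(634, Pow(Mul(-3, Pow(Mul(-20, Pow(2, -1)), 2)), -1)) = Mul(634, Pow(Mul(-3, Pow(Mul(-20, Rational(1, 2)), 2)), -1)) = Mul(634, Pow(Mul(-3, Pow(-10, 2)), -1)) = Mul(634, Pow(Mul(-3, 100), -1)) = Mul(634, Pow(-300, -1)) = Mul(634, Rational(-1, 300)) = Rational(-317, 150)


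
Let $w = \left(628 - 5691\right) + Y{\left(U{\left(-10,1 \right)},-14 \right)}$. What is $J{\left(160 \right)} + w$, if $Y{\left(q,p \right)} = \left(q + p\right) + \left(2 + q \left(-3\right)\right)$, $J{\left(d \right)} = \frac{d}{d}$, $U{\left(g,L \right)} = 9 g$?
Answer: $-4894$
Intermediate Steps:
$J{\left(d \right)} = 1$
$Y{\left(q,p \right)} = 2 + p - 2 q$ ($Y{\left(q,p \right)} = \left(p + q\right) - \left(-2 + 3 q\right) = 2 + p - 2 q$)
$w = -4895$ ($w = \left(628 - 5691\right) - \left(12 + 2 \cdot 9 \left(-10\right)\right) = -5063 - -168 = -5063 + \left(2 - 14 + 180\right) = -5063 + 168 = -4895$)
$J{\left(160 \right)} + w = 1 - 4895 = -4894$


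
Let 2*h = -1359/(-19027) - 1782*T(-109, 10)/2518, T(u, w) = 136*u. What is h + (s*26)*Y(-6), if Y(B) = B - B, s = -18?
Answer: 251313827949/47909986 ≈ 5245.5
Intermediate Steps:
Y(B) = 0
h = 251313827949/47909986 (h = (-1359/(-19027) - 1782/(2518/((136*(-109)))))/2 = (-1359*(-1/19027) - 1782/(2518/(-14824)))/2 = (1359/19027 - 1782/(2518*(-1/14824)))/2 = (1359/19027 - 1782/(-1259/7412))/2 = (1359/19027 - 1782*(-7412/1259))/2 = (1359/19027 + 13208184/1259)/2 = (½)*(251313827949/23954993) = 251313827949/47909986 ≈ 5245.5)
h + (s*26)*Y(-6) = 251313827949/47909986 - 18*26*0 = 251313827949/47909986 - 468*0 = 251313827949/47909986 + 0 = 251313827949/47909986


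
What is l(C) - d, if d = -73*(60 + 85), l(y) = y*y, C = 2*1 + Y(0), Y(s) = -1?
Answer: 10586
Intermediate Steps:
C = 1 (C = 2*1 - 1 = 2 - 1 = 1)
l(y) = y²
d = -10585 (d = -73*145 = -10585)
l(C) - d = 1² - 1*(-10585) = 1 + 10585 = 10586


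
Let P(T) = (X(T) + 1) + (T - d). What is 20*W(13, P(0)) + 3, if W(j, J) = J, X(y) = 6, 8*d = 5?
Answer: 261/2 ≈ 130.50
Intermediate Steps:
d = 5/8 (d = (⅛)*5 = 5/8 ≈ 0.62500)
P(T) = 51/8 + T (P(T) = (6 + 1) + (T - 1*5/8) = 7 + (T - 5/8) = 7 + (-5/8 + T) = 51/8 + T)
20*W(13, P(0)) + 3 = 20*(51/8 + 0) + 3 = 20*(51/8) + 3 = 255/2 + 3 = 261/2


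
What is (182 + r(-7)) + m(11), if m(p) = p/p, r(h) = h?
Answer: 176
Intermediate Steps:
m(p) = 1
(182 + r(-7)) + m(11) = (182 - 7) + 1 = 175 + 1 = 176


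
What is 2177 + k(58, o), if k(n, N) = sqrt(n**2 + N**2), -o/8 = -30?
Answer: 2177 + 2*sqrt(15241) ≈ 2423.9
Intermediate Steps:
o = 240 (o = -8*(-30) = 240)
k(n, N) = sqrt(N**2 + n**2)
2177 + k(58, o) = 2177 + sqrt(240**2 + 58**2) = 2177 + sqrt(57600 + 3364) = 2177 + sqrt(60964) = 2177 + 2*sqrt(15241)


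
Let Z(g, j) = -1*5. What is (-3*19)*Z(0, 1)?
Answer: 285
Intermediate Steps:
Z(g, j) = -5
(-3*19)*Z(0, 1) = -3*19*(-5) = -57*(-5) = 285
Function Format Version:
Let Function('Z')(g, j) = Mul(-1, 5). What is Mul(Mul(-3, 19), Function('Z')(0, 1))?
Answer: 285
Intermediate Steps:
Function('Z')(g, j) = -5
Mul(Mul(-3, 19), Function('Z')(0, 1)) = Mul(Mul(-3, 19), -5) = Mul(-57, -5) = 285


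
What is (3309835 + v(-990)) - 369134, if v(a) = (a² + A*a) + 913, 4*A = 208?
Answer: 3870234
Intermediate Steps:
A = 52 (A = (¼)*208 = 52)
v(a) = 913 + a² + 52*a (v(a) = (a² + 52*a) + 913 = 913 + a² + 52*a)
(3309835 + v(-990)) - 369134 = (3309835 + (913 + (-990)² + 52*(-990))) - 369134 = (3309835 + (913 + 980100 - 51480)) - 369134 = (3309835 + 929533) - 369134 = 4239368 - 369134 = 3870234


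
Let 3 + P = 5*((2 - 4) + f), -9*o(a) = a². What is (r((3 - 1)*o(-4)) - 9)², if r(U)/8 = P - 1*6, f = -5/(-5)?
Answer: 14641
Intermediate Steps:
f = 1 (f = -5*(-⅕) = 1)
o(a) = -a²/9
P = -8 (P = -3 + 5*((2 - 4) + 1) = -3 + 5*(-2 + 1) = -3 + 5*(-1) = -3 - 5 = -8)
r(U) = -112 (r(U) = 8*(-8 - 1*6) = 8*(-8 - 6) = 8*(-14) = -112)
(r((3 - 1)*o(-4)) - 9)² = (-112 - 9)² = (-121)² = 14641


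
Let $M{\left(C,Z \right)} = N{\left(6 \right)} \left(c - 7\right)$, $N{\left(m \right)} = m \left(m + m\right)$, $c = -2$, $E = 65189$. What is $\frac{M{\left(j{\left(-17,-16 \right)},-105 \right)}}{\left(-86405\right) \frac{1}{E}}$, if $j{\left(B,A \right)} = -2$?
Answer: $\frac{42242472}{86405} \approx 488.89$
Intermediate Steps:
$N{\left(m \right)} = 2 m^{2}$ ($N{\left(m \right)} = m 2 m = 2 m^{2}$)
$M{\left(C,Z \right)} = -648$ ($M{\left(C,Z \right)} = 2 \cdot 6^{2} \left(-2 - 7\right) = 2 \cdot 36 \left(-9\right) = 72 \left(-9\right) = -648$)
$\frac{M{\left(j{\left(-17,-16 \right)},-105 \right)}}{\left(-86405\right) \frac{1}{E}} = - \frac{648}{\left(-86405\right) \frac{1}{65189}} = - \frac{648}{- \frac{86405}{65189}} = \left(-648\right) \left(- \frac{65189}{86405}\right) = \frac{42242472}{86405}$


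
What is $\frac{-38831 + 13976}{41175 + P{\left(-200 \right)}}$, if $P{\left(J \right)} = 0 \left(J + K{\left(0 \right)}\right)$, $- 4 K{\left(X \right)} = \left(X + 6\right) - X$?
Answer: $- \frac{1657}{2745} \approx -0.60364$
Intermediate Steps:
$K{\left(X \right)} = - \frac{3}{2}$ ($K{\left(X \right)} = - \frac{\left(X + 6\right) - X}{4} = - \frac{\left(6 + X\right) - X}{4} = \left(- \frac{1}{4}\right) 6 = - \frac{3}{2}$)
$P{\left(J \right)} = 0$ ($P{\left(J \right)} = 0 \left(J - \frac{3}{2}\right) = 0 \left(- \frac{3}{2} + J\right) = 0$)
$\frac{-38831 + 13976}{41175 + P{\left(-200 \right)}} = \frac{-38831 + 13976}{41175 + 0} = - \frac{24855}{41175} = \left(-24855\right) \frac{1}{41175} = - \frac{1657}{2745}$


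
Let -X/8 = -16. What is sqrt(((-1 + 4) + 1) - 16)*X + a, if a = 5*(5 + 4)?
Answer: 45 + 256*I*sqrt(3) ≈ 45.0 + 443.4*I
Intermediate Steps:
X = 128 (X = -8*(-16) = 128)
a = 45 (a = 5*9 = 45)
sqrt(((-1 + 4) + 1) - 16)*X + a = sqrt(((-1 + 4) + 1) - 16)*128 + 45 = sqrt((3 + 1) - 16)*128 + 45 = sqrt(4 - 16)*128 + 45 = sqrt(-12)*128 + 45 = (2*I*sqrt(3))*128 + 45 = 256*I*sqrt(3) + 45 = 45 + 256*I*sqrt(3)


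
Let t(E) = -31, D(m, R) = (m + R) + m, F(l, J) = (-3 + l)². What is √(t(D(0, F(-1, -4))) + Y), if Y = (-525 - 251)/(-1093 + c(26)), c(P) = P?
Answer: 3*I*√407/11 ≈ 5.5021*I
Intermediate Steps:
D(m, R) = R + 2*m (D(m, R) = (R + m) + m = R + 2*m)
Y = 8/11 (Y = (-525 - 251)/(-1093 + 26) = -776/(-1067) = -776*(-1/1067) = 8/11 ≈ 0.72727)
√(t(D(0, F(-1, -4))) + Y) = √(-31 + 8/11) = √(-333/11) = 3*I*√407/11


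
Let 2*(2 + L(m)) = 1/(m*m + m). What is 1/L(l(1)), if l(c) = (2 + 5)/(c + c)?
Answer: -63/124 ≈ -0.50806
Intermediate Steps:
l(c) = 7/(2*c) (l(c) = 7/((2*c)) = 7*(1/(2*c)) = 7/(2*c))
L(m) = -2 + 1/(2*(m + m**2)) (L(m) = -2 + 1/(2*(m*m + m)) = -2 + 1/(2*(m**2 + m)) = -2 + 1/(2*(m + m**2)))
1/L(l(1)) = 1/((1 - 14/1 - 4*((7/2)/1)**2)/(2*(((7/2)/1))*(1 + (7/2)/1))) = 1/((1 - 14 - 4*((7/2)*1)**2)/(2*(((7/2)*1))*(1 + (7/2)*1))) = 1/((1 - 4*7/2 - 4*(7/2)**2)/(2*(7/2)*(1 + 7/2))) = 1/((1/2)*(2/7)*(1 - 14 - 4*49/4)/(9/2)) = 1/((1/2)*(2/7)*(2/9)*(1 - 14 - 49)) = 1/((1/2)*(2/7)*(2/9)*(-62)) = 1/(-124/63) = -63/124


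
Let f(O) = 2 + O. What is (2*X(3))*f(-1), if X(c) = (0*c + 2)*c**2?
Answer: 36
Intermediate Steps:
X(c) = 2*c**2 (X(c) = (0 + 2)*c**2 = 2*c**2)
(2*X(3))*f(-1) = (2*(2*3**2))*(2 - 1) = (2*(2*9))*1 = (2*18)*1 = 36*1 = 36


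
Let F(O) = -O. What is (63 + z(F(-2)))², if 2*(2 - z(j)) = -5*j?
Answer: 4900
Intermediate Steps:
z(j) = 2 + 5*j/2 (z(j) = 2 - (-5)*j/2 = 2 + 5*j/2)
(63 + z(F(-2)))² = (63 + (2 + 5*(-1*(-2))/2))² = (63 + (2 + (5/2)*2))² = (63 + (2 + 5))² = (63 + 7)² = 70² = 4900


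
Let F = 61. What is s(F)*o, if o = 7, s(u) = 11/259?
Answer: 11/37 ≈ 0.29730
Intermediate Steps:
s(u) = 11/259 (s(u) = 11*(1/259) = 11/259)
s(F)*o = (11/259)*7 = 11/37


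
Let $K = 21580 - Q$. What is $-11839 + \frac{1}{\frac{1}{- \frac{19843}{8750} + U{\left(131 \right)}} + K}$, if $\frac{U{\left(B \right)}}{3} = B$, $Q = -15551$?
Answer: $- \frac{1502930792809806}{126947444567} \approx -11839.0$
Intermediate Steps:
$U{\left(B \right)} = 3 B$
$K = 37131$ ($K = 21580 - -15551 = 21580 + 15551 = 37131$)
$-11839 + \frac{1}{\frac{1}{- \frac{19843}{8750} + U{\left(131 \right)}} + K} = -11839 + \frac{1}{\frac{1}{- \frac{19843}{8750} + 3 \cdot 131} + 37131} = -11839 + \frac{1}{\frac{1}{\left(-19843\right) \frac{1}{8750} + 393} + 37131} = -11839 + \frac{1}{\frac{1}{- \frac{19843}{8750} + 393} + 37131} = -11839 + \frac{1}{\frac{1}{\frac{3418907}{8750}} + 37131} = -11839 + \frac{1}{\frac{8750}{3418907} + 37131} = -11839 + \frac{1}{\frac{126947444567}{3418907}} = -11839 + \frac{3418907}{126947444567} = - \frac{1502930792809806}{126947444567}$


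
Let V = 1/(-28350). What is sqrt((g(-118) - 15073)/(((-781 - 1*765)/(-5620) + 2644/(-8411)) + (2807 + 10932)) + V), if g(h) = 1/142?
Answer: I*sqrt(231458451780871476573493727616866)/14524685367735690 ≈ 1.0474*I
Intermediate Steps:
g(h) = 1/142
V = -1/28350 ≈ -3.5273e-5
sqrt((g(-118) - 15073)/(((-781 - 1*765)/(-5620) + 2644/(-8411)) + (2807 + 10932)) + V) = sqrt((1/142 - 15073)/(((-781 - 1*765)/(-5620) + 2644/(-8411)) + (2807 + 10932)) - 1/28350) = sqrt(-2140365/(142*(((-781 - 765)*(-1/5620) + 2644*(-1/8411)) + 13739)) - 1/28350) = sqrt(-2140365/(142*((-1546*(-1/5620) - 2644/8411) + 13739)) - 1/28350) = sqrt(-2140365/(142*((773/2810 - 2644/8411) + 13739)) - 1/28350) = sqrt(-2140365/(142*(-927937/23634910 + 13739)) - 1/28350) = sqrt(-2140365/(142*324719100553/23634910) - 1/28350) = sqrt(-2140365/142*23634910/324719100553 - 1/28350) = sqrt(-25293667071075/23055056139263 - 1/28350) = sqrt(-717098516521115513/653610841548106050) = I*sqrt(231458451780871476573493727616866)/14524685367735690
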